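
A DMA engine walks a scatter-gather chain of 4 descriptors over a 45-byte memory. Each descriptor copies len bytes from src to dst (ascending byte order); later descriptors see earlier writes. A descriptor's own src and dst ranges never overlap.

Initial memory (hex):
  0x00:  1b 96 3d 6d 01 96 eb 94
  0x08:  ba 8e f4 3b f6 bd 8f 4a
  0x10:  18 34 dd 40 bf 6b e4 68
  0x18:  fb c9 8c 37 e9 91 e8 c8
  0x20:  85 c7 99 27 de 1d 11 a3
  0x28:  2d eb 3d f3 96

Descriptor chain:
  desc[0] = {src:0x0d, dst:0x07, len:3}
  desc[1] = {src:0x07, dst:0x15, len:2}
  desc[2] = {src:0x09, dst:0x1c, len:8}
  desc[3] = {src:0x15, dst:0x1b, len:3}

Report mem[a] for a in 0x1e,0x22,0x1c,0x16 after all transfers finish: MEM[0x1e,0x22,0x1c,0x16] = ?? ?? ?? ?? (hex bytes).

MEM[0x1e,0x22,0x1c,0x16] = 3b 4a 8f 8f

#0 dst[0x07+3] := {0xbd,0x8f,0x4a}
#1 dst[0x15+2] := {0xbd,0x8f}
#2 dst[0x1c+8] := {0x4a,0xf4,0x3b,0xf6,0xbd,0x8f,0x4a,0x18}
#3 dst[0x1b+3] := {0xbd,0x8f,0x68}
query mem[0x1e]=0x3b, mem[0x22]=0x4a, mem[0x1c]=0x8f, mem[0x16]=0x8f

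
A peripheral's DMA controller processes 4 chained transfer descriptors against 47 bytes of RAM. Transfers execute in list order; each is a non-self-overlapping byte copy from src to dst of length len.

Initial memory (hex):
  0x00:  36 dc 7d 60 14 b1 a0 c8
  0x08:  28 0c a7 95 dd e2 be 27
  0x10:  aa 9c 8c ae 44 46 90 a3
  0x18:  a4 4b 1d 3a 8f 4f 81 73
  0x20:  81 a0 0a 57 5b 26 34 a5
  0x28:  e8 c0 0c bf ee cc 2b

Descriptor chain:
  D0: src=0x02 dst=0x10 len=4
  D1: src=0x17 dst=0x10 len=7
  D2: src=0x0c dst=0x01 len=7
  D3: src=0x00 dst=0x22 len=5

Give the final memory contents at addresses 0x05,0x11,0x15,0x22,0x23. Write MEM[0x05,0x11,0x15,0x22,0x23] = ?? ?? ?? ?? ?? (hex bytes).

D0: mem[0x10..0x13] <- [7d 60 14 b1]
D1: mem[0x10..0x16] <- [a3 a4 4b 1d 3a 8f 4f]
D2: mem[0x01..0x07] <- [dd e2 be 27 a3 a4 4b]
D3: mem[0x22..0x26] <- [36 dd e2 be 27]
query mem[0x05]=0xa3, mem[0x11]=0xa4, mem[0x15]=0x8f, mem[0x22]=0x36, mem[0x23]=0xdd

MEM[0x05,0x11,0x15,0x22,0x23] = a3 a4 8f 36 dd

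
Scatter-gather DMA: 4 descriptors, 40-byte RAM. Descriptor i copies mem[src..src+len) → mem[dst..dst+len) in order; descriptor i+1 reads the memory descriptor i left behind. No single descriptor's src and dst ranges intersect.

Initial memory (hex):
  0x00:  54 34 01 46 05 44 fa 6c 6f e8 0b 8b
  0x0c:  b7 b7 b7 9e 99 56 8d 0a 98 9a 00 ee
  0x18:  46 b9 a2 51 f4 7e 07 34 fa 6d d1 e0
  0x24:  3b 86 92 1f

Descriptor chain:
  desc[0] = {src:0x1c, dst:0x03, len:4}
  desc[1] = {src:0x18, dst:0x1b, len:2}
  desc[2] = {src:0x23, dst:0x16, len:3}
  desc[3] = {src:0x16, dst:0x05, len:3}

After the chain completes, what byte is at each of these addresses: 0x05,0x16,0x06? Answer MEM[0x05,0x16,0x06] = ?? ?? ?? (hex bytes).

MEM[0x05,0x16,0x06] = e0 e0 3b

D0: mem[0x03..0x06] <- [f4 7e 07 34]
D1: mem[0x1b..0x1c] <- [46 b9]
D2: mem[0x16..0x18] <- [e0 3b 86]
D3: mem[0x05..0x07] <- [e0 3b 86]
query mem[0x05]=0xe0, mem[0x16]=0xe0, mem[0x06]=0x3b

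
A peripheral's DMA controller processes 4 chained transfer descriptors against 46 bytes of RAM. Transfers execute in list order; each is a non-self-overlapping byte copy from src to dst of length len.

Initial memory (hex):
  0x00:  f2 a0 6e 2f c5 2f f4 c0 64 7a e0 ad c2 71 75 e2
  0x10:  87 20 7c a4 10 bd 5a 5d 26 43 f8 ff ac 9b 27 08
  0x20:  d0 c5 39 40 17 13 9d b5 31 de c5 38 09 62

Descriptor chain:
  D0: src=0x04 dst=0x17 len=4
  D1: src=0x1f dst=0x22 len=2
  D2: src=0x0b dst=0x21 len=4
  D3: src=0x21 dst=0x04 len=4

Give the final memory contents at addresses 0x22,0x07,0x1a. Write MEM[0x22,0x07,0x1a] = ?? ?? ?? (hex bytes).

#0 dst[0x17+4] := {0xc5,0x2f,0xf4,0xc0}
#1 dst[0x22+2] := {0x08,0xd0}
#2 dst[0x21+4] := {0xad,0xc2,0x71,0x75}
#3 dst[0x04+4] := {0xad,0xc2,0x71,0x75}
query mem[0x22]=0xc2, mem[0x07]=0x75, mem[0x1a]=0xc0

MEM[0x22,0x07,0x1a] = c2 75 c0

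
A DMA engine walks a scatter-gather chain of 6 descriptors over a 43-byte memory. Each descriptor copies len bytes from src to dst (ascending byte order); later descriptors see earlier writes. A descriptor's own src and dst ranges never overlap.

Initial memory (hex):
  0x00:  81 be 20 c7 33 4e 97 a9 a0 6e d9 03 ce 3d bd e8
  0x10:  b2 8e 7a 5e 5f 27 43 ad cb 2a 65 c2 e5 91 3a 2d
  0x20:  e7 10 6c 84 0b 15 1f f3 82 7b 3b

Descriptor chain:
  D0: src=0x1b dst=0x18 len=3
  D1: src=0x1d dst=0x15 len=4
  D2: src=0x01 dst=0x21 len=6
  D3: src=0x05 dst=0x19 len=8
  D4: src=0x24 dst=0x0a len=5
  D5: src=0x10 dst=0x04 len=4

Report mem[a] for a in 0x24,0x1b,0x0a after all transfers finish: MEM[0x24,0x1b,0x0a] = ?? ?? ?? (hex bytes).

MEM[0x24,0x1b,0x0a] = 33 a9 33

  after D0: wrote 3B at 0x18 = c2e591
  after D1: wrote 4B at 0x15 = 913a2de7
  after D2: wrote 6B at 0x21 = be20c7334e97
  after D3: wrote 8B at 0x19 = 4e97a9a06ed903ce
  after D4: wrote 5B at 0x0a = 334e97f382
  after D5: wrote 4B at 0x04 = b28e7a5e
query mem[0x24]=0x33, mem[0x1b]=0xa9, mem[0x0a]=0x33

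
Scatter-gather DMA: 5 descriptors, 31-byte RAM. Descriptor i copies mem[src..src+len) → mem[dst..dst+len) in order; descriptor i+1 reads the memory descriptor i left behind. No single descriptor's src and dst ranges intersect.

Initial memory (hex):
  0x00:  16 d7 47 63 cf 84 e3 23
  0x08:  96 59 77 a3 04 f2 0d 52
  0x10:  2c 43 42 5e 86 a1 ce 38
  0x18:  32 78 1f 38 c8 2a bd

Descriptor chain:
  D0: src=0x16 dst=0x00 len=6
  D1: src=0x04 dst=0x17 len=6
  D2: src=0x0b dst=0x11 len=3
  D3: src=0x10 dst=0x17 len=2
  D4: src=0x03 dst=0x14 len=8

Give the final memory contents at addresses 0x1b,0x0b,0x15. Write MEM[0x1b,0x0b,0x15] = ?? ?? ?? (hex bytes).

[0] 0x16->0x00 len=6 : ce 38 32 78 1f 38
[1] 0x04->0x17 len=6 : 1f 38 e3 23 96 59
[2] 0x0b->0x11 len=3 : a3 04 f2
[3] 0x10->0x17 len=2 : 2c a3
[4] 0x03->0x14 len=8 : 78 1f 38 e3 23 96 59 77
query mem[0x1b]=0x77, mem[0x0b]=0xa3, mem[0x15]=0x1f

MEM[0x1b,0x0b,0x15] = 77 a3 1f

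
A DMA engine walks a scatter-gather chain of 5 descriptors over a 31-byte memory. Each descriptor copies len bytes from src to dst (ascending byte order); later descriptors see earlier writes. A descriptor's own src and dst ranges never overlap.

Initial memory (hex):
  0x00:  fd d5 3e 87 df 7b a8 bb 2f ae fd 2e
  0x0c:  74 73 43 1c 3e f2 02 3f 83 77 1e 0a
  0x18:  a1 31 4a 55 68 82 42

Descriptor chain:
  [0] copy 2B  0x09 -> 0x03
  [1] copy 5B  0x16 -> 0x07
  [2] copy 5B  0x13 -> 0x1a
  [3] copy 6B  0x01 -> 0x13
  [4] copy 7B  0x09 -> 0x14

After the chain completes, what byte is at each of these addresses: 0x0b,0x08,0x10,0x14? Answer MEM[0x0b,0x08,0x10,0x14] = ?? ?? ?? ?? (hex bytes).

MEM[0x0b,0x08,0x10,0x14] = 4a 0a 3e a1

[0] 0x09->0x03 len=2 : ae fd
[1] 0x16->0x07 len=5 : 1e 0a a1 31 4a
[2] 0x13->0x1a len=5 : 3f 83 77 1e 0a
[3] 0x01->0x13 len=6 : d5 3e ae fd 7b a8
[4] 0x09->0x14 len=7 : a1 31 4a 74 73 43 1c
query mem[0x0b]=0x4a, mem[0x08]=0x0a, mem[0x10]=0x3e, mem[0x14]=0xa1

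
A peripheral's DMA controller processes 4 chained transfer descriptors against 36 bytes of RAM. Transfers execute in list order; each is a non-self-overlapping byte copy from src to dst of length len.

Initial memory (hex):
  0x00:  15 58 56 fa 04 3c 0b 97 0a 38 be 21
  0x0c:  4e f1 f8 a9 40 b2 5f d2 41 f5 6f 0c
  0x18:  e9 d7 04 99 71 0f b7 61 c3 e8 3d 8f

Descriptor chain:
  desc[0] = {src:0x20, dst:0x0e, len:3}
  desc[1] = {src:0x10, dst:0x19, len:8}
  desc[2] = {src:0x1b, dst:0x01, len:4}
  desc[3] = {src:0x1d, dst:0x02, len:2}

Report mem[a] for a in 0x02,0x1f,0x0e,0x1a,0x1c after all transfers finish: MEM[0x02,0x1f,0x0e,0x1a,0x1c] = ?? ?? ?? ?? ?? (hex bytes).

#0 dst[0x0e+3] := {0xc3,0xe8,0x3d}
#1 dst[0x19+8] := {0x3d,0xb2,0x5f,0xd2,0x41,0xf5,0x6f,0x0c}
#2 dst[0x01+4] := {0x5f,0xd2,0x41,0xf5}
#3 dst[0x02+2] := {0x41,0xf5}
query mem[0x02]=0x41, mem[0x1f]=0x6f, mem[0x0e]=0xc3, mem[0x1a]=0xb2, mem[0x1c]=0xd2

MEM[0x02,0x1f,0x0e,0x1a,0x1c] = 41 6f c3 b2 d2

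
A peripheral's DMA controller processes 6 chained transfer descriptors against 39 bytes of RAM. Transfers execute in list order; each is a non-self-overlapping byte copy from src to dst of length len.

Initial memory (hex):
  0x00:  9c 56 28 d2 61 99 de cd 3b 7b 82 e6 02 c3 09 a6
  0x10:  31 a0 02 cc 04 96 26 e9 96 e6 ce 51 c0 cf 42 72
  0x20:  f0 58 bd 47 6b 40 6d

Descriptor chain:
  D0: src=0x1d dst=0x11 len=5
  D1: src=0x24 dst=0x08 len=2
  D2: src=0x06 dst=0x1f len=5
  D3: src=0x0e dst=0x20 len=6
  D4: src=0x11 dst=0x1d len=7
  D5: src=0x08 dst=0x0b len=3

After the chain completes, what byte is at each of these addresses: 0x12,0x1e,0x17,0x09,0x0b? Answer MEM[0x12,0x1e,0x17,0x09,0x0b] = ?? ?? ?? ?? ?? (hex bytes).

#0 dst[0x11+5] := {0xcf,0x42,0x72,0xf0,0x58}
#1 dst[0x08+2] := {0x6b,0x40}
#2 dst[0x1f+5] := {0xde,0xcd,0x6b,0x40,0x82}
#3 dst[0x20+6] := {0x09,0xa6,0x31,0xcf,0x42,0x72}
#4 dst[0x1d+7] := {0xcf,0x42,0x72,0xf0,0x58,0x26,0xe9}
#5 dst[0x0b+3] := {0x6b,0x40,0x82}
query mem[0x12]=0x42, mem[0x1e]=0x42, mem[0x17]=0xe9, mem[0x09]=0x40, mem[0x0b]=0x6b

MEM[0x12,0x1e,0x17,0x09,0x0b] = 42 42 e9 40 6b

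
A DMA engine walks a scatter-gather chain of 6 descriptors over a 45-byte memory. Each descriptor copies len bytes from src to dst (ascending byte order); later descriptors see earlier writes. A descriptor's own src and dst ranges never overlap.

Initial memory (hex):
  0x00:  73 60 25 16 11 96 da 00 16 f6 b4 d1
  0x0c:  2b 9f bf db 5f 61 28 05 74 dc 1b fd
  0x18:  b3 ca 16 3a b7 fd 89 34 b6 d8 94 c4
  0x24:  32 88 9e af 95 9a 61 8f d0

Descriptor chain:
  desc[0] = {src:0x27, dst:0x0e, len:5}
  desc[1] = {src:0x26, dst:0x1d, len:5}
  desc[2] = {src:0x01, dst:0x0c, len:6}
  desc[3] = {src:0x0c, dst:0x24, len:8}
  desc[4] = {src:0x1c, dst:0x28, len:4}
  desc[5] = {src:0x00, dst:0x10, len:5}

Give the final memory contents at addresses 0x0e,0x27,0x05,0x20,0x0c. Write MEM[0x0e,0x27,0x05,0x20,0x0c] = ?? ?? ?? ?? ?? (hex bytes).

#0 dst[0x0e+5] := {0xaf,0x95,0x9a,0x61,0x8f}
#1 dst[0x1d+5] := {0x9e,0xaf,0x95,0x9a,0x61}
#2 dst[0x0c+6] := {0x60,0x25,0x16,0x11,0x96,0xda}
#3 dst[0x24+8] := {0x60,0x25,0x16,0x11,0x96,0xda,0x8f,0x05}
#4 dst[0x28+4] := {0xb7,0x9e,0xaf,0x95}
#5 dst[0x10+5] := {0x73,0x60,0x25,0x16,0x11}
query mem[0x0e]=0x16, mem[0x27]=0x11, mem[0x05]=0x96, mem[0x20]=0x9a, mem[0x0c]=0x60

MEM[0x0e,0x27,0x05,0x20,0x0c] = 16 11 96 9a 60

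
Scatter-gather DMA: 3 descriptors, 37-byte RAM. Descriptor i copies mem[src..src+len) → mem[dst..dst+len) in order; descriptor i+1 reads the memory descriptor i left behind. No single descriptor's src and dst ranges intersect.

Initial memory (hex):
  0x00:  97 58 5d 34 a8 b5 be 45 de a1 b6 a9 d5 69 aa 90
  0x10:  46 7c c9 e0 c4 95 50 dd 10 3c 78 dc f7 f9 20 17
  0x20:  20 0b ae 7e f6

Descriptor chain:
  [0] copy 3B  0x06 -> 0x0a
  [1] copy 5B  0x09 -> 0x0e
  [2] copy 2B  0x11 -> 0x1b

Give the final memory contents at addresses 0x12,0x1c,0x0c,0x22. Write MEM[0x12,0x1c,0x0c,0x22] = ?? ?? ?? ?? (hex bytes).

MEM[0x12,0x1c,0x0c,0x22] = 69 69 de ae

#0 dst[0x0a+3] := {0xbe,0x45,0xde}
#1 dst[0x0e+5] := {0xa1,0xbe,0x45,0xde,0x69}
#2 dst[0x1b+2] := {0xde,0x69}
query mem[0x12]=0x69, mem[0x1c]=0x69, mem[0x0c]=0xde, mem[0x22]=0xae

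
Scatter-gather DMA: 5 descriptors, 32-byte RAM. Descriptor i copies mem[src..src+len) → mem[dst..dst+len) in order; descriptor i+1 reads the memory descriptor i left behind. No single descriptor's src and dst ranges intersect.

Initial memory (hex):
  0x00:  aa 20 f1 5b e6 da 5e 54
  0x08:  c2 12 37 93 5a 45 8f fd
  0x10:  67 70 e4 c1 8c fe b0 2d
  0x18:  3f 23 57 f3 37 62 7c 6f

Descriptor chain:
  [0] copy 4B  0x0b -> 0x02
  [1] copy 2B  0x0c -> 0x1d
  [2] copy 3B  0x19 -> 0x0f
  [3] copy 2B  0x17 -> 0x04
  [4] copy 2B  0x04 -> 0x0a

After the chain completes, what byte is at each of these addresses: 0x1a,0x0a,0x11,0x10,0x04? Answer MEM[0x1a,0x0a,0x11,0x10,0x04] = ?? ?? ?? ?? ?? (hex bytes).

  after D0: wrote 4B at 0x02 = 935a458f
  after D1: wrote 2B at 0x1d = 5a45
  after D2: wrote 3B at 0x0f = 2357f3
  after D3: wrote 2B at 0x04 = 2d3f
  after D4: wrote 2B at 0x0a = 2d3f
query mem[0x1a]=0x57, mem[0x0a]=0x2d, mem[0x11]=0xf3, mem[0x10]=0x57, mem[0x04]=0x2d

MEM[0x1a,0x0a,0x11,0x10,0x04] = 57 2d f3 57 2d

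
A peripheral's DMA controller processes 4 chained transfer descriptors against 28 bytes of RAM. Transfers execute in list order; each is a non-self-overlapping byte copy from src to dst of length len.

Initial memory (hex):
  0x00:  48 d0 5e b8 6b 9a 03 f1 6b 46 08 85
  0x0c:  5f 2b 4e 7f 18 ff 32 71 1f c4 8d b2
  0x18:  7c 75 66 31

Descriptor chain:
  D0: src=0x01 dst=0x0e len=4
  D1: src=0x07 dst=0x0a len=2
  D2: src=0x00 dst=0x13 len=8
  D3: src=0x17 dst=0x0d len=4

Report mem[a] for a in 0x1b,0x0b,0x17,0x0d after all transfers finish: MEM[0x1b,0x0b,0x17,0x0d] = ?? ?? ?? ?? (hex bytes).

#0 dst[0x0e+4] := {0xd0,0x5e,0xb8,0x6b}
#1 dst[0x0a+2] := {0xf1,0x6b}
#2 dst[0x13+8] := {0x48,0xd0,0x5e,0xb8,0x6b,0x9a,0x03,0xf1}
#3 dst[0x0d+4] := {0x6b,0x9a,0x03,0xf1}
query mem[0x1b]=0x31, mem[0x0b]=0x6b, mem[0x17]=0x6b, mem[0x0d]=0x6b

MEM[0x1b,0x0b,0x17,0x0d] = 31 6b 6b 6b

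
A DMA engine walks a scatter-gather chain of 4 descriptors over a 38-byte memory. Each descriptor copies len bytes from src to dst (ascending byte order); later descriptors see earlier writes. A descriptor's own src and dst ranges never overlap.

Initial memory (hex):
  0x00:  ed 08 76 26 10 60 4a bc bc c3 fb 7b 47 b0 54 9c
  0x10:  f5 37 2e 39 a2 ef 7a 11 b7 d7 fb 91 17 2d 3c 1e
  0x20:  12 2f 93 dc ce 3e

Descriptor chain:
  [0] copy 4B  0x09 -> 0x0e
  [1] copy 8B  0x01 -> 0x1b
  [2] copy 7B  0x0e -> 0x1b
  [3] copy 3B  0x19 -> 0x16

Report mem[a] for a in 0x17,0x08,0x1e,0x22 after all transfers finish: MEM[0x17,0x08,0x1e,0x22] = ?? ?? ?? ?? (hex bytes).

MEM[0x17,0x08,0x1e,0x22] = fb bc 47 bc

[0] 0x09->0x0e len=4 : c3 fb 7b 47
[1] 0x01->0x1b len=8 : 08 76 26 10 60 4a bc bc
[2] 0x0e->0x1b len=7 : c3 fb 7b 47 2e 39 a2
[3] 0x19->0x16 len=3 : d7 fb c3
query mem[0x17]=0xfb, mem[0x08]=0xbc, mem[0x1e]=0x47, mem[0x22]=0xbc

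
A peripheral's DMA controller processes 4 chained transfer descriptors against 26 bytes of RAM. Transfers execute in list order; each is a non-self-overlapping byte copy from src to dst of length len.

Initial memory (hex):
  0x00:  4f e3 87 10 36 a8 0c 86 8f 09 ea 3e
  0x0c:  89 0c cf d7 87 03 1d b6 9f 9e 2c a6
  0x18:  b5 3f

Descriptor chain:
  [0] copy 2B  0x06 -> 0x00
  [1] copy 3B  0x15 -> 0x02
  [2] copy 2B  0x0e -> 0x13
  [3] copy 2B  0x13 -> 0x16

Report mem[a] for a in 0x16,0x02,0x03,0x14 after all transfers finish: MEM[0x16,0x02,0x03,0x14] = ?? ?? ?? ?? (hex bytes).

MEM[0x16,0x02,0x03,0x14] = cf 9e 2c d7

D0: mem[0x00..0x01] <- [0c 86]
D1: mem[0x02..0x04] <- [9e 2c a6]
D2: mem[0x13..0x14] <- [cf d7]
D3: mem[0x16..0x17] <- [cf d7]
query mem[0x16]=0xcf, mem[0x02]=0x9e, mem[0x03]=0x2c, mem[0x14]=0xd7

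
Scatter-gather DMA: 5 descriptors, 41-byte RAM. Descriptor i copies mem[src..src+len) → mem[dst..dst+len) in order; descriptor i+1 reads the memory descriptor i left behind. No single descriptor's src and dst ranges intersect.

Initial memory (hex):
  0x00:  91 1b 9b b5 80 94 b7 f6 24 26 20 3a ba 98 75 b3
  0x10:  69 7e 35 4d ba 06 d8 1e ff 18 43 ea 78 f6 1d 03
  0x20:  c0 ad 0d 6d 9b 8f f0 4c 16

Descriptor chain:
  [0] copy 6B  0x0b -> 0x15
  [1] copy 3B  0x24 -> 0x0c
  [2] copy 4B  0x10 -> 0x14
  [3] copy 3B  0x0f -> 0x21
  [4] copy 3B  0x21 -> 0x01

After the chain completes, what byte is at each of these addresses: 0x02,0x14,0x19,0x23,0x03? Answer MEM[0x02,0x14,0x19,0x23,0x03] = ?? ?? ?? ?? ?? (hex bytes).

MEM[0x02,0x14,0x19,0x23,0x03] = 69 69 b3 7e 7e

D0: mem[0x15..0x1a] <- [3a ba 98 75 b3 69]
D1: mem[0x0c..0x0e] <- [9b 8f f0]
D2: mem[0x14..0x17] <- [69 7e 35 4d]
D3: mem[0x21..0x23] <- [b3 69 7e]
D4: mem[0x01..0x03] <- [b3 69 7e]
query mem[0x02]=0x69, mem[0x14]=0x69, mem[0x19]=0xb3, mem[0x23]=0x7e, mem[0x03]=0x7e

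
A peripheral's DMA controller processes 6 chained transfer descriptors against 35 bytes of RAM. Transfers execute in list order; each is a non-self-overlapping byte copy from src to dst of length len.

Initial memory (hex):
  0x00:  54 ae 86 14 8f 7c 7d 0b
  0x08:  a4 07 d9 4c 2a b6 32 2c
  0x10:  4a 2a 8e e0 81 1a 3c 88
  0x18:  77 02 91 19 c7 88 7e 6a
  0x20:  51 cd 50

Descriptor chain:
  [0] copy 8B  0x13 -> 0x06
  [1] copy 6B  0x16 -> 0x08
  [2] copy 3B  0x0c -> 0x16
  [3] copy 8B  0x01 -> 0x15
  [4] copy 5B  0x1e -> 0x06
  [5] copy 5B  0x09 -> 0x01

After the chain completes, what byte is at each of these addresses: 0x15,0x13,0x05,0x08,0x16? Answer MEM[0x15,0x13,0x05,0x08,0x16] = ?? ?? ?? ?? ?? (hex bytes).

[0] 0x13->0x06 len=8 : e0 81 1a 3c 88 77 02 91
[1] 0x16->0x08 len=6 : 3c 88 77 02 91 19
[2] 0x0c->0x16 len=3 : 91 19 32
[3] 0x01->0x15 len=8 : ae 86 14 8f 7c e0 81 3c
[4] 0x1e->0x06 len=5 : 7e 6a 51 cd 50
[5] 0x09->0x01 len=5 : cd 50 02 91 19
query mem[0x15]=0xae, mem[0x13]=0xe0, mem[0x05]=0x19, mem[0x08]=0x51, mem[0x16]=0x86

MEM[0x15,0x13,0x05,0x08,0x16] = ae e0 19 51 86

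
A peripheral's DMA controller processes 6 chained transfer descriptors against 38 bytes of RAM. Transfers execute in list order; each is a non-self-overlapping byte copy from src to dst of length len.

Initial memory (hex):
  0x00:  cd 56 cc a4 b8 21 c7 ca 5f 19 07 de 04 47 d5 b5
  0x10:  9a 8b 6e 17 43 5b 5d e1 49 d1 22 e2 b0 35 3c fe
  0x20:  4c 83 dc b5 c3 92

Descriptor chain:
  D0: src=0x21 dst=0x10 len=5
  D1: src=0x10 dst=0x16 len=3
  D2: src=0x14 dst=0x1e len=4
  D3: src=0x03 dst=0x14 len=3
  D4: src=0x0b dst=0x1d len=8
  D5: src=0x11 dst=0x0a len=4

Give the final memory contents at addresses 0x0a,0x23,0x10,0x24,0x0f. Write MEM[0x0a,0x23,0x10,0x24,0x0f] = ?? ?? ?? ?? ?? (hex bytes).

#0 dst[0x10+5] := {0x83,0xdc,0xb5,0xc3,0x92}
#1 dst[0x16+3] := {0x83,0xdc,0xb5}
#2 dst[0x1e+4] := {0x92,0x5b,0x83,0xdc}
#3 dst[0x14+3] := {0xa4,0xb8,0x21}
#4 dst[0x1d+8] := {0xde,0x04,0x47,0xd5,0xb5,0x83,0xdc,0xb5}
#5 dst[0x0a+4] := {0xdc,0xb5,0xc3,0xa4}
query mem[0x0a]=0xdc, mem[0x23]=0xdc, mem[0x10]=0x83, mem[0x24]=0xb5, mem[0x0f]=0xb5

MEM[0x0a,0x23,0x10,0x24,0x0f] = dc dc 83 b5 b5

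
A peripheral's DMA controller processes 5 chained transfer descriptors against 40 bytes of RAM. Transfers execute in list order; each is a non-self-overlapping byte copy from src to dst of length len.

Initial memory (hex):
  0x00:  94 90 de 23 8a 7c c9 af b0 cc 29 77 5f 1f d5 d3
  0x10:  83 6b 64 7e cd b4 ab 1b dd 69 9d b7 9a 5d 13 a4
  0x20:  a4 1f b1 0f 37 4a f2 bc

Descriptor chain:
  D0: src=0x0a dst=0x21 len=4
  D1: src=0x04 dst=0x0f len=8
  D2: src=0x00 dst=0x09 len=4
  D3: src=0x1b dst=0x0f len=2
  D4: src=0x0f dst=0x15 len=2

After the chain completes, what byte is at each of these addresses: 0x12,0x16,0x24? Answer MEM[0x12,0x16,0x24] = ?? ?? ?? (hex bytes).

[0] 0x0a->0x21 len=4 : 29 77 5f 1f
[1] 0x04->0x0f len=8 : 8a 7c c9 af b0 cc 29 77
[2] 0x00->0x09 len=4 : 94 90 de 23
[3] 0x1b->0x0f len=2 : b7 9a
[4] 0x0f->0x15 len=2 : b7 9a
query mem[0x12]=0xaf, mem[0x16]=0x9a, mem[0x24]=0x1f

MEM[0x12,0x16,0x24] = af 9a 1f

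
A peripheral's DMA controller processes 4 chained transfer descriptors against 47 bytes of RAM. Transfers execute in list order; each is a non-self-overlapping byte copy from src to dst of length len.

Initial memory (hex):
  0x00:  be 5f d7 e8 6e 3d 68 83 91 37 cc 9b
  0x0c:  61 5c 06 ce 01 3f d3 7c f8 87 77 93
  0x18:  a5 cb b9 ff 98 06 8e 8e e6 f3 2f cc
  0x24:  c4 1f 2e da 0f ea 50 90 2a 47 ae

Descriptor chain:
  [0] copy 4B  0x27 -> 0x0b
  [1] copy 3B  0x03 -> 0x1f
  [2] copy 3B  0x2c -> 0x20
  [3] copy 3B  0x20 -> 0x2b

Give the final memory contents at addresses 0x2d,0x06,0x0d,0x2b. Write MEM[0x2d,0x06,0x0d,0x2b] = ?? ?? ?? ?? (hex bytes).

MEM[0x2d,0x06,0x0d,0x2b] = ae 68 ea 2a

#0 dst[0x0b+4] := {0xda,0x0f,0xea,0x50}
#1 dst[0x1f+3] := {0xe8,0x6e,0x3d}
#2 dst[0x20+3] := {0x2a,0x47,0xae}
#3 dst[0x2b+3] := {0x2a,0x47,0xae}
query mem[0x2d]=0xae, mem[0x06]=0x68, mem[0x0d]=0xea, mem[0x2b]=0x2a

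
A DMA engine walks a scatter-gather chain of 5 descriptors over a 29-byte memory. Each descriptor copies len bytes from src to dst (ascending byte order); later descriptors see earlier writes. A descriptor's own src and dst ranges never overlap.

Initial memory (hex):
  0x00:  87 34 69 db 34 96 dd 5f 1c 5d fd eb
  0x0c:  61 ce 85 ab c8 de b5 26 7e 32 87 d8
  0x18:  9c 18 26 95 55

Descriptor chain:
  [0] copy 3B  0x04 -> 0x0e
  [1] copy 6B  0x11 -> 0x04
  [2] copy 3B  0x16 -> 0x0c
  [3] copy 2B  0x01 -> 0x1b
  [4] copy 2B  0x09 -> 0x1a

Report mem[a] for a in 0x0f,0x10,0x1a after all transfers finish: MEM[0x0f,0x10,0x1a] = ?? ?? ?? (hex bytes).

[0] 0x04->0x0e len=3 : 34 96 dd
[1] 0x11->0x04 len=6 : de b5 26 7e 32 87
[2] 0x16->0x0c len=3 : 87 d8 9c
[3] 0x01->0x1b len=2 : 34 69
[4] 0x09->0x1a len=2 : 87 fd
query mem[0x0f]=0x96, mem[0x10]=0xdd, mem[0x1a]=0x87

MEM[0x0f,0x10,0x1a] = 96 dd 87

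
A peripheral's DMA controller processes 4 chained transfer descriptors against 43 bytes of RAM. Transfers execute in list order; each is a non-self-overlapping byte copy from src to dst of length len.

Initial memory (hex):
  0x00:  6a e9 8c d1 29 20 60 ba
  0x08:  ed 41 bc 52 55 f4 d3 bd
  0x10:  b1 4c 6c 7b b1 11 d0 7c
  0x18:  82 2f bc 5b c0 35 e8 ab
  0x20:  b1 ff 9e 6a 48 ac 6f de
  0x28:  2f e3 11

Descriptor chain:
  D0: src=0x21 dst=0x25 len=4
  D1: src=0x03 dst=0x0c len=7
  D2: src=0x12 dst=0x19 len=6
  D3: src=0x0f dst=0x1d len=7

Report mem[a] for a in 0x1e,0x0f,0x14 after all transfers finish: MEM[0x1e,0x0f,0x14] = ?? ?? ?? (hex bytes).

MEM[0x1e,0x0f,0x14] = ba 60 b1

#0 dst[0x25+4] := {0xff,0x9e,0x6a,0x48}
#1 dst[0x0c+7] := {0xd1,0x29,0x20,0x60,0xba,0xed,0x41}
#2 dst[0x19+6] := {0x41,0x7b,0xb1,0x11,0xd0,0x7c}
#3 dst[0x1d+7] := {0x60,0xba,0xed,0x41,0x7b,0xb1,0x11}
query mem[0x1e]=0xba, mem[0x0f]=0x60, mem[0x14]=0xb1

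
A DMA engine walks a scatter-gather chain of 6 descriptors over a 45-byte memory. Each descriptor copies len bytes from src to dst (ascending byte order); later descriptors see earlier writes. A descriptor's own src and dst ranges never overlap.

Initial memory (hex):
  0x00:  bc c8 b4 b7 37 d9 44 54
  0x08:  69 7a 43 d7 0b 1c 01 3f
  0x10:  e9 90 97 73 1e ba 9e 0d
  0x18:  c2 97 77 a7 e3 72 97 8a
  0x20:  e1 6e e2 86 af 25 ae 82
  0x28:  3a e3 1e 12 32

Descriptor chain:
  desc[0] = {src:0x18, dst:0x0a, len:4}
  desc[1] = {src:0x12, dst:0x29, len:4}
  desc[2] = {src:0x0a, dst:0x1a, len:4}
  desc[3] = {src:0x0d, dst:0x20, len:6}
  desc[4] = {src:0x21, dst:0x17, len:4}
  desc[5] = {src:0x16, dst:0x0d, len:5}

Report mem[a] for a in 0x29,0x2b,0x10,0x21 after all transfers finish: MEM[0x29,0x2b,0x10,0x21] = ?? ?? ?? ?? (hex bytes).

#0 dst[0x0a+4] := {0xc2,0x97,0x77,0xa7}
#1 dst[0x29+4] := {0x97,0x73,0x1e,0xba}
#2 dst[0x1a+4] := {0xc2,0x97,0x77,0xa7}
#3 dst[0x20+6] := {0xa7,0x01,0x3f,0xe9,0x90,0x97}
#4 dst[0x17+4] := {0x01,0x3f,0xe9,0x90}
#5 dst[0x0d+5] := {0x9e,0x01,0x3f,0xe9,0x90}
query mem[0x29]=0x97, mem[0x2b]=0x1e, mem[0x10]=0xe9, mem[0x21]=0x01

MEM[0x29,0x2b,0x10,0x21] = 97 1e e9 01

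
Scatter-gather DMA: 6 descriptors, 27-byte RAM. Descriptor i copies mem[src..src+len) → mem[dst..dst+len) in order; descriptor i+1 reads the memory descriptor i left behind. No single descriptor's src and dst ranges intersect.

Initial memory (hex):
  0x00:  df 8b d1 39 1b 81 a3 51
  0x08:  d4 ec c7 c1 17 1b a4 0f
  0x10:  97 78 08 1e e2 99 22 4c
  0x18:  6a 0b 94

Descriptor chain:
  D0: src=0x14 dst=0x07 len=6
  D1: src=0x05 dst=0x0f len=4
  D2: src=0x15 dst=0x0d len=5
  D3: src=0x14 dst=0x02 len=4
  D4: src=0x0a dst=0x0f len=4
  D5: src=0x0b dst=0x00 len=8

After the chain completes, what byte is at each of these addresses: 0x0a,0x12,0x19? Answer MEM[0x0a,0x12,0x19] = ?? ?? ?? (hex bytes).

MEM[0x0a,0x12,0x19] = 4c 99 0b

D0: mem[0x07..0x0c] <- [e2 99 22 4c 6a 0b]
D1: mem[0x0f..0x12] <- [81 a3 e2 99]
D2: mem[0x0d..0x11] <- [99 22 4c 6a 0b]
D3: mem[0x02..0x05] <- [e2 99 22 4c]
D4: mem[0x0f..0x12] <- [4c 6a 0b 99]
D5: mem[0x00..0x07] <- [6a 0b 99 22 4c 6a 0b 99]
query mem[0x0a]=0x4c, mem[0x12]=0x99, mem[0x19]=0x0b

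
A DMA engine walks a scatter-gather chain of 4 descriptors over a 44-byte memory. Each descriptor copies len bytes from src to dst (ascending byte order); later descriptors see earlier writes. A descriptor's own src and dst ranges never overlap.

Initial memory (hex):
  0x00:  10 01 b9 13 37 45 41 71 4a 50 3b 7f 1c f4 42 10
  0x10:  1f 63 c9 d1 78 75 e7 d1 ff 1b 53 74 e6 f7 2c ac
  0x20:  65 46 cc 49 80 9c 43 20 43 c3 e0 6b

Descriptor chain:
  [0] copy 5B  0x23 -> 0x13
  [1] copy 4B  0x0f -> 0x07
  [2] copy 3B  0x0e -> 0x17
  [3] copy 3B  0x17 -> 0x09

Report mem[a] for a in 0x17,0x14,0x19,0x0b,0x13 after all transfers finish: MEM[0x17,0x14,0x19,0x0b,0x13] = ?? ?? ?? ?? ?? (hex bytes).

MEM[0x17,0x14,0x19,0x0b,0x13] = 42 80 1f 1f 49

  after D0: wrote 5B at 0x13 = 49809c4320
  after D1: wrote 4B at 0x07 = 101f63c9
  after D2: wrote 3B at 0x17 = 42101f
  after D3: wrote 3B at 0x09 = 42101f
query mem[0x17]=0x42, mem[0x14]=0x80, mem[0x19]=0x1f, mem[0x0b]=0x1f, mem[0x13]=0x49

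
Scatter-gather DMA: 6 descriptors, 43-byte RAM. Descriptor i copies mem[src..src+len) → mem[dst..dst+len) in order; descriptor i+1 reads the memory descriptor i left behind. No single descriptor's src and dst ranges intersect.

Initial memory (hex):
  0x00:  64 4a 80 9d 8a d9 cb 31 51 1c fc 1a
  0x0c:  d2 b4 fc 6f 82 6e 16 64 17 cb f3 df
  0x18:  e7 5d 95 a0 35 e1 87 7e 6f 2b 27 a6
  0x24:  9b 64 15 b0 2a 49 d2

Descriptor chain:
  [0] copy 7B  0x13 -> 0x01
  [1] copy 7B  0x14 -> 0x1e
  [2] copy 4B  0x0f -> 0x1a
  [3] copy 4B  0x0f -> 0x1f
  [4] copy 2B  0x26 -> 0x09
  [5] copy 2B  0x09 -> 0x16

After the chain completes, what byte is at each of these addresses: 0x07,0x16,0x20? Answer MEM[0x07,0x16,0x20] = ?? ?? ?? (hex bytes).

  after D0: wrote 7B at 0x01 = 6417cbf3dfe75d
  after D1: wrote 7B at 0x1e = 17cbf3dfe75d95
  after D2: wrote 4B at 0x1a = 6f826e16
  after D3: wrote 4B at 0x1f = 6f826e16
  after D4: wrote 2B at 0x09 = 15b0
  after D5: wrote 2B at 0x16 = 15b0
query mem[0x07]=0x5d, mem[0x16]=0x15, mem[0x20]=0x82

MEM[0x07,0x16,0x20] = 5d 15 82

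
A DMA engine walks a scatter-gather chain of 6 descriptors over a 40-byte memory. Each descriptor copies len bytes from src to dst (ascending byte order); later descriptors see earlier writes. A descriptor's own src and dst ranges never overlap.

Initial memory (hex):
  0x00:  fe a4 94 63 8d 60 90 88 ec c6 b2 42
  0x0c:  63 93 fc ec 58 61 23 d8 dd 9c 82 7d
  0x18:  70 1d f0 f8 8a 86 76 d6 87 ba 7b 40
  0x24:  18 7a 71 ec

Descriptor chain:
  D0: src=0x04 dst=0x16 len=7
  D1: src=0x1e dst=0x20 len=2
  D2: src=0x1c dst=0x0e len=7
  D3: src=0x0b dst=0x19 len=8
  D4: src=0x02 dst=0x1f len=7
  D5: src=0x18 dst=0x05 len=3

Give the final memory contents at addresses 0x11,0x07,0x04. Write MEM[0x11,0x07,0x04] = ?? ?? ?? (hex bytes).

#0 dst[0x16+7] := {0x8d,0x60,0x90,0x88,0xec,0xc6,0xb2}
#1 dst[0x20+2] := {0x76,0xd6}
#2 dst[0x0e+7] := {0xb2,0x86,0x76,0xd6,0x76,0xd6,0x7b}
#3 dst[0x19+8] := {0x42,0x63,0x93,0xb2,0x86,0x76,0xd6,0x76}
#4 dst[0x1f+7] := {0x94,0x63,0x8d,0x60,0x90,0x88,0xec}
#5 dst[0x05+3] := {0x90,0x42,0x63}
query mem[0x11]=0xd6, mem[0x07]=0x63, mem[0x04]=0x8d

MEM[0x11,0x07,0x04] = d6 63 8d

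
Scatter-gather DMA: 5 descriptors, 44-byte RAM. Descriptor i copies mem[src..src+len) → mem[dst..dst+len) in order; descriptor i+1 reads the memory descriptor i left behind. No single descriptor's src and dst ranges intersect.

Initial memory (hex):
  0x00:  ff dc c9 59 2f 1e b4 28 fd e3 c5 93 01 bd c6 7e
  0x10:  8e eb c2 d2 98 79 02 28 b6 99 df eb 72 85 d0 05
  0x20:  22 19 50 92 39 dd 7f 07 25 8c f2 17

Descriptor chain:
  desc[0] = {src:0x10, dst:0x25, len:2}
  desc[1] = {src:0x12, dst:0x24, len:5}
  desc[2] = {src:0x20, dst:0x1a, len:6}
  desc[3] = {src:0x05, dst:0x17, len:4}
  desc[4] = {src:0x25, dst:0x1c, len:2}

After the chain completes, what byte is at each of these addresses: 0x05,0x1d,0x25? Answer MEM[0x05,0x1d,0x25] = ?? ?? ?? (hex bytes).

#0 dst[0x25+2] := {0x8e,0xeb}
#1 dst[0x24+5] := {0xc2,0xd2,0x98,0x79,0x02}
#2 dst[0x1a+6] := {0x22,0x19,0x50,0x92,0xc2,0xd2}
#3 dst[0x17+4] := {0x1e,0xb4,0x28,0xfd}
#4 dst[0x1c+2] := {0xd2,0x98}
query mem[0x05]=0x1e, mem[0x1d]=0x98, mem[0x25]=0xd2

MEM[0x05,0x1d,0x25] = 1e 98 d2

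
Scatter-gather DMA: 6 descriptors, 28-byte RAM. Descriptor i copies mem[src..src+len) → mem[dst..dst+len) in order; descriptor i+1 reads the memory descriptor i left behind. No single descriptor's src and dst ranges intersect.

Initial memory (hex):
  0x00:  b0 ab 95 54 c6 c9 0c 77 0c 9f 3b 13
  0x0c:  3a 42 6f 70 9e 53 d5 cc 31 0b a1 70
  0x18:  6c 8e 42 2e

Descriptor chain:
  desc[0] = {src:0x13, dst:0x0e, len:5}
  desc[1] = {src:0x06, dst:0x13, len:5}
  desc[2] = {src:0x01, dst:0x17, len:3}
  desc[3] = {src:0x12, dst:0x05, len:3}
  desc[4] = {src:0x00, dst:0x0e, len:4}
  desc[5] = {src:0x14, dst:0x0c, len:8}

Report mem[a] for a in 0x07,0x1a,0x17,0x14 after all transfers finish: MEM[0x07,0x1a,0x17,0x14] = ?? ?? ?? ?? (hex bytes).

MEM[0x07,0x1a,0x17,0x14] = 77 42 ab 77

  after D0: wrote 5B at 0x0e = cc310ba170
  after D1: wrote 5B at 0x13 = 0c770c9f3b
  after D2: wrote 3B at 0x17 = ab9554
  after D3: wrote 3B at 0x05 = 700c77
  after D4: wrote 4B at 0x0e = b0ab9554
  after D5: wrote 8B at 0x0c = 770c9fab9554422e
query mem[0x07]=0x77, mem[0x1a]=0x42, mem[0x17]=0xab, mem[0x14]=0x77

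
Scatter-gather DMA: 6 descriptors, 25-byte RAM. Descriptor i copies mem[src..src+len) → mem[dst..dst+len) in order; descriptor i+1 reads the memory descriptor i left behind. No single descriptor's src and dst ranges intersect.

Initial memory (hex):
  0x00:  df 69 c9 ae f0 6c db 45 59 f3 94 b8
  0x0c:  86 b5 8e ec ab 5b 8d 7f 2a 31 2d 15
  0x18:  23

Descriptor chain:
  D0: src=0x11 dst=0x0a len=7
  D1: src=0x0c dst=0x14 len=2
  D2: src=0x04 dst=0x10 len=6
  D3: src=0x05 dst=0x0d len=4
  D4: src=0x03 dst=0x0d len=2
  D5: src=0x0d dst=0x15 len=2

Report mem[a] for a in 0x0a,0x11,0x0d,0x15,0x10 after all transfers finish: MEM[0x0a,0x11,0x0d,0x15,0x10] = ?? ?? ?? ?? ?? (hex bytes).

MEM[0x0a,0x11,0x0d,0x15,0x10] = 5b 6c ae ae 59

  after D0: wrote 7B at 0x0a = 5b8d7f2a312d15
  after D1: wrote 2B at 0x14 = 7f2a
  after D2: wrote 6B at 0x10 = f06cdb4559f3
  after D3: wrote 4B at 0x0d = 6cdb4559
  after D4: wrote 2B at 0x0d = aef0
  after D5: wrote 2B at 0x15 = aef0
query mem[0x0a]=0x5b, mem[0x11]=0x6c, mem[0x0d]=0xae, mem[0x15]=0xae, mem[0x10]=0x59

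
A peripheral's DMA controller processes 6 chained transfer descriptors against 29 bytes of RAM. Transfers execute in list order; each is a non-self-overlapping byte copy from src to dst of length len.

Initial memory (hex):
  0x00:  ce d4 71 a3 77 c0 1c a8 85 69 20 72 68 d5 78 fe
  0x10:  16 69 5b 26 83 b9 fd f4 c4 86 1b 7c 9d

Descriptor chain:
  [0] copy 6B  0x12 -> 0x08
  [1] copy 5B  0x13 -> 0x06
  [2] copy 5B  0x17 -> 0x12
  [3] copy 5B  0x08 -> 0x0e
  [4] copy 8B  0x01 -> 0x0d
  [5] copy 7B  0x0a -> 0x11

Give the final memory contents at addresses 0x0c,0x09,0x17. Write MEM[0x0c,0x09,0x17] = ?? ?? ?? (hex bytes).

#0 dst[0x08+6] := {0x5b,0x26,0x83,0xb9,0xfd,0xf4}
#1 dst[0x06+5] := {0x26,0x83,0xb9,0xfd,0xf4}
#2 dst[0x12+5] := {0xf4,0xc4,0x86,0x1b,0x7c}
#3 dst[0x0e+5] := {0xb9,0xfd,0xf4,0xb9,0xfd}
#4 dst[0x0d+8] := {0xd4,0x71,0xa3,0x77,0xc0,0x26,0x83,0xb9}
#5 dst[0x11+7] := {0xf4,0xb9,0xfd,0xd4,0x71,0xa3,0x77}
query mem[0x0c]=0xfd, mem[0x09]=0xfd, mem[0x17]=0x77

MEM[0x0c,0x09,0x17] = fd fd 77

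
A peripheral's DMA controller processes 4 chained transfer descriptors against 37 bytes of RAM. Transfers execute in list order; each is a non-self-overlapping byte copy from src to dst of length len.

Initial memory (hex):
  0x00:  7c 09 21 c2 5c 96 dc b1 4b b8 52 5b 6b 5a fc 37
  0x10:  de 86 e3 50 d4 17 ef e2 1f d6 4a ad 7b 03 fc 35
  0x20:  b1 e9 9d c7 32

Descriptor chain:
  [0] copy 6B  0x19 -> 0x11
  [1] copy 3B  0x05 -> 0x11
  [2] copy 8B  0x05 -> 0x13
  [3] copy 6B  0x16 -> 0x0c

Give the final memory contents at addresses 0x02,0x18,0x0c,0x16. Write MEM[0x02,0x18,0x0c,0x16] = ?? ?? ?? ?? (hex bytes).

MEM[0x02,0x18,0x0c,0x16] = 21 52 4b 4b

#0 dst[0x11+6] := {0xd6,0x4a,0xad,0x7b,0x03,0xfc}
#1 dst[0x11+3] := {0x96,0xdc,0xb1}
#2 dst[0x13+8] := {0x96,0xdc,0xb1,0x4b,0xb8,0x52,0x5b,0x6b}
#3 dst[0x0c+6] := {0x4b,0xb8,0x52,0x5b,0x6b,0xad}
query mem[0x02]=0x21, mem[0x18]=0x52, mem[0x0c]=0x4b, mem[0x16]=0x4b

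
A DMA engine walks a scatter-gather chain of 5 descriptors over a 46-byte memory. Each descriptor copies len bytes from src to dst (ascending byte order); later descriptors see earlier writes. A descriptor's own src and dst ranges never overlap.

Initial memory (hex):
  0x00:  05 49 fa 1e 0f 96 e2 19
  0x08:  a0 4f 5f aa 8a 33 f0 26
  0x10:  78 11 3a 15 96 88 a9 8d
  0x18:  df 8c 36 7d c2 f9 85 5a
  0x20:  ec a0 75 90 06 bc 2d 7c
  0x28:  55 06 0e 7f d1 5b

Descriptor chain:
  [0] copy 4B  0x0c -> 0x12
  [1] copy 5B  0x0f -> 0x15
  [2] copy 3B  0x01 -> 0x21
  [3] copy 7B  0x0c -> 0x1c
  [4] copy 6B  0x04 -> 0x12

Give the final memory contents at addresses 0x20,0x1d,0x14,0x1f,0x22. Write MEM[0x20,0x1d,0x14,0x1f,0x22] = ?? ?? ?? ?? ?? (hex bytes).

#0 dst[0x12+4] := {0x8a,0x33,0xf0,0x26}
#1 dst[0x15+5] := {0x26,0x78,0x11,0x8a,0x33}
#2 dst[0x21+3] := {0x49,0xfa,0x1e}
#3 dst[0x1c+7] := {0x8a,0x33,0xf0,0x26,0x78,0x11,0x8a}
#4 dst[0x12+6] := {0x0f,0x96,0xe2,0x19,0xa0,0x4f}
query mem[0x20]=0x78, mem[0x1d]=0x33, mem[0x14]=0xe2, mem[0x1f]=0x26, mem[0x22]=0x8a

MEM[0x20,0x1d,0x14,0x1f,0x22] = 78 33 e2 26 8a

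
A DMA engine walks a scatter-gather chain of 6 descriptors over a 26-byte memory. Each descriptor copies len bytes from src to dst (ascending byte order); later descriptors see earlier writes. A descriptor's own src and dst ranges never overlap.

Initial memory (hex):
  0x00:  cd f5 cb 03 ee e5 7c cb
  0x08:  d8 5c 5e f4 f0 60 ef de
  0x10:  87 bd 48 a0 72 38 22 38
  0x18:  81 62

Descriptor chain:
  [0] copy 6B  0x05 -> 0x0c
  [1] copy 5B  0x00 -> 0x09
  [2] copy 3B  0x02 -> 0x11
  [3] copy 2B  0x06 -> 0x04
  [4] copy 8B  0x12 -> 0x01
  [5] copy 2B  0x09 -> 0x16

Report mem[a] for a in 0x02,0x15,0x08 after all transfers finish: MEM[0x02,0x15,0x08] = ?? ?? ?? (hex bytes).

D0: mem[0x0c..0x11] <- [e5 7c cb d8 5c 5e]
D1: mem[0x09..0x0d] <- [cd f5 cb 03 ee]
D2: mem[0x11..0x13] <- [cb 03 ee]
D3: mem[0x04..0x05] <- [7c cb]
D4: mem[0x01..0x08] <- [03 ee 72 38 22 38 81 62]
D5: mem[0x16..0x17] <- [cd f5]
query mem[0x02]=0xee, mem[0x15]=0x38, mem[0x08]=0x62

MEM[0x02,0x15,0x08] = ee 38 62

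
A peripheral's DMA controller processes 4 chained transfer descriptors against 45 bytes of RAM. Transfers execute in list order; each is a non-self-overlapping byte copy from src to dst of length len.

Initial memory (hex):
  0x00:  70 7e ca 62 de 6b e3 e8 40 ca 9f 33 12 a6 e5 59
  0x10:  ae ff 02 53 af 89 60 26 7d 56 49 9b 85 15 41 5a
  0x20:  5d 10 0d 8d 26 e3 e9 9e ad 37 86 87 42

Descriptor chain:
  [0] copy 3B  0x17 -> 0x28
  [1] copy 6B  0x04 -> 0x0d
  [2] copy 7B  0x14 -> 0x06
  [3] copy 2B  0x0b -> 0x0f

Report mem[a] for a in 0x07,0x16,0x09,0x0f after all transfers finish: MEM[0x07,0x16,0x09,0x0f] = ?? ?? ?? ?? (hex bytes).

[0] 0x17->0x28 len=3 : 26 7d 56
[1] 0x04->0x0d len=6 : de 6b e3 e8 40 ca
[2] 0x14->0x06 len=7 : af 89 60 26 7d 56 49
[3] 0x0b->0x0f len=2 : 56 49
query mem[0x07]=0x89, mem[0x16]=0x60, mem[0x09]=0x26, mem[0x0f]=0x56

MEM[0x07,0x16,0x09,0x0f] = 89 60 26 56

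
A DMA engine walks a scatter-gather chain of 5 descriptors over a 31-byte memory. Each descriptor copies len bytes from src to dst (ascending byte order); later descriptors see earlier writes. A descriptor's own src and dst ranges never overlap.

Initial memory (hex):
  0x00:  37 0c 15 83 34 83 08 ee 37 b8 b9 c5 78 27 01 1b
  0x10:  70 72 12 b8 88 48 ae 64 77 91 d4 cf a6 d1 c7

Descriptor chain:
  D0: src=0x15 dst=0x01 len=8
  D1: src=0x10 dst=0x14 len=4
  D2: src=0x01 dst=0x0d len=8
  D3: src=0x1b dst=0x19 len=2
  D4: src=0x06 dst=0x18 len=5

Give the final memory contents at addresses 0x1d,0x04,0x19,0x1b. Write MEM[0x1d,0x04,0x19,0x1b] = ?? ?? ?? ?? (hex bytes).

MEM[0x1d,0x04,0x19,0x1b] = d1 77 cf b8

D0: mem[0x01..0x08] <- [48 ae 64 77 91 d4 cf a6]
D1: mem[0x14..0x17] <- [70 72 12 b8]
D2: mem[0x0d..0x14] <- [48 ae 64 77 91 d4 cf a6]
D3: mem[0x19..0x1a] <- [cf a6]
D4: mem[0x18..0x1c] <- [d4 cf a6 b8 b9]
query mem[0x1d]=0xd1, mem[0x04]=0x77, mem[0x19]=0xcf, mem[0x1b]=0xb8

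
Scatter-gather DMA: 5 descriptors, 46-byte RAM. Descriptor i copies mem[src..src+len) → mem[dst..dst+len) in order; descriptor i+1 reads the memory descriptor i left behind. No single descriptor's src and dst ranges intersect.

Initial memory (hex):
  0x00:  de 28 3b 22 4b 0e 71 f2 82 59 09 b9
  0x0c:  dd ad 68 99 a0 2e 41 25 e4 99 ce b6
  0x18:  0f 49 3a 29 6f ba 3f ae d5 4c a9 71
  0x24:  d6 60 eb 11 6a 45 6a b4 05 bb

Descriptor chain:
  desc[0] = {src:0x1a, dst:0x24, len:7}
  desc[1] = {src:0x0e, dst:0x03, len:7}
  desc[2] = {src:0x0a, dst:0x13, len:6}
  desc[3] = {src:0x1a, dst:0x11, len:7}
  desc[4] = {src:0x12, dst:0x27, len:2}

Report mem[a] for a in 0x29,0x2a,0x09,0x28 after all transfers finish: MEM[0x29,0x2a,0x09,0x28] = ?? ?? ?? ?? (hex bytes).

MEM[0x29,0x2a,0x09,0x28] = ae d5 e4 6f

#0 dst[0x24+7] := {0x3a,0x29,0x6f,0xba,0x3f,0xae,0xd5}
#1 dst[0x03+7] := {0x68,0x99,0xa0,0x2e,0x41,0x25,0xe4}
#2 dst[0x13+6] := {0x09,0xb9,0xdd,0xad,0x68,0x99}
#3 dst[0x11+7] := {0x3a,0x29,0x6f,0xba,0x3f,0xae,0xd5}
#4 dst[0x27+2] := {0x29,0x6f}
query mem[0x29]=0xae, mem[0x2a]=0xd5, mem[0x09]=0xe4, mem[0x28]=0x6f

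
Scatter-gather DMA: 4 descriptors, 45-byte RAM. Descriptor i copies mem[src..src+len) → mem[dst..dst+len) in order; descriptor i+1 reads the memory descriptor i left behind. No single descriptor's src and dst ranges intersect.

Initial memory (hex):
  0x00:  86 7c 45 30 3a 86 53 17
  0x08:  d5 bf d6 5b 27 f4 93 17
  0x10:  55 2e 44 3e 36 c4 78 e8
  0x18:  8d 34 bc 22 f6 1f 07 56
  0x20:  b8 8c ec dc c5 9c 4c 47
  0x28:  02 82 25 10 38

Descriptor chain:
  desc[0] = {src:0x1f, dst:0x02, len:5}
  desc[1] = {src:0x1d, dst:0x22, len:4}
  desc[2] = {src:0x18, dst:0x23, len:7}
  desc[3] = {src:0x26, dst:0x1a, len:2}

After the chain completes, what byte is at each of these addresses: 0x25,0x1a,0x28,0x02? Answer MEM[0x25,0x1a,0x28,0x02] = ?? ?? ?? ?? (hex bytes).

MEM[0x25,0x1a,0x28,0x02] = bc 22 1f 56

[0] 0x1f->0x02 len=5 : 56 b8 8c ec dc
[1] 0x1d->0x22 len=4 : 1f 07 56 b8
[2] 0x18->0x23 len=7 : 8d 34 bc 22 f6 1f 07
[3] 0x26->0x1a len=2 : 22 f6
query mem[0x25]=0xbc, mem[0x1a]=0x22, mem[0x28]=0x1f, mem[0x02]=0x56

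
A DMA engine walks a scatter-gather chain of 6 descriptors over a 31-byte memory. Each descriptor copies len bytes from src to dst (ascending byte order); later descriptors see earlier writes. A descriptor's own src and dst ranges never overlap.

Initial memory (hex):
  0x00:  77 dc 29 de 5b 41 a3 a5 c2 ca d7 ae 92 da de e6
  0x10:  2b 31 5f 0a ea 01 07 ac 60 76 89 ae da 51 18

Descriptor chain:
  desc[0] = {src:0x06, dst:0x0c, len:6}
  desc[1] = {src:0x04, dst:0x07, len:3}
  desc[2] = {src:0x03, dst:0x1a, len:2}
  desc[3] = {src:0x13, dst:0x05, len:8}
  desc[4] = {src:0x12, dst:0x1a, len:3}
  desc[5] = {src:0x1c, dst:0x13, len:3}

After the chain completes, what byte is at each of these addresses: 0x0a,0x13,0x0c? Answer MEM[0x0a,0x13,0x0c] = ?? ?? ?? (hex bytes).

MEM[0x0a,0x13,0x0c] = 60 ea de

[0] 0x06->0x0c len=6 : a3 a5 c2 ca d7 ae
[1] 0x04->0x07 len=3 : 5b 41 a3
[2] 0x03->0x1a len=2 : de 5b
[3] 0x13->0x05 len=8 : 0a ea 01 07 ac 60 76 de
[4] 0x12->0x1a len=3 : 5f 0a ea
[5] 0x1c->0x13 len=3 : ea 51 18
query mem[0x0a]=0x60, mem[0x13]=0xea, mem[0x0c]=0xde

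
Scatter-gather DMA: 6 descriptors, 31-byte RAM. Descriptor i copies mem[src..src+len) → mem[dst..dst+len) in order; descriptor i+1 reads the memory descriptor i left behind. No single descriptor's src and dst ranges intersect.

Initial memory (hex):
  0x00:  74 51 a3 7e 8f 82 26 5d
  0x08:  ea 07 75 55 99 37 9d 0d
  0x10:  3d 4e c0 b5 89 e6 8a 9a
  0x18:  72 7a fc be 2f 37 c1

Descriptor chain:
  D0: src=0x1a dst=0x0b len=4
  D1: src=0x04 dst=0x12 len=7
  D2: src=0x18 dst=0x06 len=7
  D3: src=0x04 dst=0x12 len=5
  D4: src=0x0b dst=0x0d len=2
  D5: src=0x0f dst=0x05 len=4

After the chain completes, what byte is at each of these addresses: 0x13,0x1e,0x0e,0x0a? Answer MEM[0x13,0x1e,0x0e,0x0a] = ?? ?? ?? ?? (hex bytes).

MEM[0x13,0x1e,0x0e,0x0a] = 82 c1 c1 2f

D0: mem[0x0b..0x0e] <- [fc be 2f 37]
D1: mem[0x12..0x18] <- [8f 82 26 5d ea 07 75]
D2: mem[0x06..0x0c] <- [75 7a fc be 2f 37 c1]
D3: mem[0x12..0x16] <- [8f 82 75 7a fc]
D4: mem[0x0d..0x0e] <- [37 c1]
D5: mem[0x05..0x08] <- [0d 3d 4e 8f]
query mem[0x13]=0x82, mem[0x1e]=0xc1, mem[0x0e]=0xc1, mem[0x0a]=0x2f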